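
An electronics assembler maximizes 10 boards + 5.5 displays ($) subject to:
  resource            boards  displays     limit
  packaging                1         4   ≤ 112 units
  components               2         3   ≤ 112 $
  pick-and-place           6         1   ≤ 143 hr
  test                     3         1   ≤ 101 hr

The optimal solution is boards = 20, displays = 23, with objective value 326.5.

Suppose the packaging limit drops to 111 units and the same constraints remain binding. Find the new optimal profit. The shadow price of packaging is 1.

325.5

Δb = -1, so new z* = 326.5 + (1)·(-1) = 326.5 − 1 = 325.5.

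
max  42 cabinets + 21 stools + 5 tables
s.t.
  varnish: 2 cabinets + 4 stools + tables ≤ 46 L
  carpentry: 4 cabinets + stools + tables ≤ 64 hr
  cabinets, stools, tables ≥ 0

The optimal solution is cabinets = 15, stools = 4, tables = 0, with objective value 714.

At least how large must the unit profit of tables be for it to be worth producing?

At the optimum: varnish uses 46 of 46 (binding); carpentry uses 64 of 64 (binding).
The binding rows give the dual system: 2·y_varnish + 4·y_carpentry = 42 and 4·y_varnish + 1·y_carpentry = 21.
Solving: y_varnish = 3, y_carpentry = 9.
tables enters the basis when its profit ≥ yᵀa₃ = 3·1 + 9·1 = 12.

12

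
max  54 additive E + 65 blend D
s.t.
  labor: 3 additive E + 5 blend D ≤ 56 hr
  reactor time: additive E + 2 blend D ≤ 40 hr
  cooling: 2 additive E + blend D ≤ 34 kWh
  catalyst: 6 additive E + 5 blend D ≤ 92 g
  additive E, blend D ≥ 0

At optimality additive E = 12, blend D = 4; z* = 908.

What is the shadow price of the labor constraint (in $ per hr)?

Binding: labor and catalyst. Non-binding: reactor time (20 unused), cooling (6 unused).
Slack constraints have shadow price 0 (complementary slackness).
From A_Bᵀ y = c: 3·y_labor + 6·y_catalyst = 54; 5·y_labor + 5·y_catalyst = 65.
Solving: y_labor = 8, y_catalyst = 5.
Shadow price of labor = 8.

8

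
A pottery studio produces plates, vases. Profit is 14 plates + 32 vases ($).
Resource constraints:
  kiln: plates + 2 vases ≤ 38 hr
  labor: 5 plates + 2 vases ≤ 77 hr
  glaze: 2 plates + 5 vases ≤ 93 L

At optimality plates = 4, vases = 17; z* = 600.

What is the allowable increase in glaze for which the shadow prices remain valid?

Binding constraints: kiln, glaze. The basis is B = [[1,2],[2,5]] with det 1.
Per unit increase in glaze, x* moves by d = (-2, 1).
The basis stays optimal until plates reaches 0; allowable increase = 2 L.

2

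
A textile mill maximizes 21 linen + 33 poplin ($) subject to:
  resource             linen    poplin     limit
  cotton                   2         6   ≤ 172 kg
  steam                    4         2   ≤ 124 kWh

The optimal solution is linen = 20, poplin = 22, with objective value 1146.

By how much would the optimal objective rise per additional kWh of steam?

3

Check each constraint at x*: cotton 172/172 (tight); steam 124/124 (tight).
From A_Bᵀ y = c: 2·y_cotton + 4·y_steam = 21; 6·y_cotton + 2·y_steam = 33.
→ y_cotton = 4.5 and y_steam = 3.
Shadow price of steam = 3.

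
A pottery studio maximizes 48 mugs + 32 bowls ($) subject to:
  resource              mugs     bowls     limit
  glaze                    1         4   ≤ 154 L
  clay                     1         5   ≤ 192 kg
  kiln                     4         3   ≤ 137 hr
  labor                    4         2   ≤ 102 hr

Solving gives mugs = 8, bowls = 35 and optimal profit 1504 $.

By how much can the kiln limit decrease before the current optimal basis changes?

35

Binding constraints: kiln, labor. The basis is B = [[4,3],[4,2]] with det -4.
Per unit decrease in kiln, x* moves by d = (0.5, -1).
The basis stays optimal until bowls reaches 0; allowable decrease = 35 hr.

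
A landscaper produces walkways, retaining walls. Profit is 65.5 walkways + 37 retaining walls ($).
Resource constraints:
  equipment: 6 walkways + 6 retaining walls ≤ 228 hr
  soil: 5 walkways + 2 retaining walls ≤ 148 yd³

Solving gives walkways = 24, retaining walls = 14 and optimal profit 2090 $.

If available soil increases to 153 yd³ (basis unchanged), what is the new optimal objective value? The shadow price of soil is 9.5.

Δb = 5, so new z* = 2090 + (9.5)·(5) = 2090 + 47.5 = 2137.5.

2137.5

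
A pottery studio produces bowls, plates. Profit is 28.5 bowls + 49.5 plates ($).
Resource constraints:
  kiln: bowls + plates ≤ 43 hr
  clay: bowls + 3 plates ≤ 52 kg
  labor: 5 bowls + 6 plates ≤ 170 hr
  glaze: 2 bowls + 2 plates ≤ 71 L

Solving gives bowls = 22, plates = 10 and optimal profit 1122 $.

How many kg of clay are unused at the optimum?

0

clay used = 1·22 + 3·10 = 52; slack = 52 − 52 = 0.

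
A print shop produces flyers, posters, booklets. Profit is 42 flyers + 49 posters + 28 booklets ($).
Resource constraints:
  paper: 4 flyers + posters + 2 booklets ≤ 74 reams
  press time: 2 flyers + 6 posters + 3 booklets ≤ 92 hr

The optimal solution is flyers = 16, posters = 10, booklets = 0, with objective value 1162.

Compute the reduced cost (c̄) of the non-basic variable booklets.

-7

At the optimum: paper uses 74 of 74 (binding); press time uses 92 of 92 (binding).
From A_Bᵀ y = c: 4·y_paper + 2·y_press time = 42; 1·y_paper + 6·y_press time = 49.
Solving: y_paper = 7, y_press time = 7.
Reduced cost of booklets: c₃ − yᵀa₃ = 28 − (7·2 + 7·3) = 28 − 35 = -7.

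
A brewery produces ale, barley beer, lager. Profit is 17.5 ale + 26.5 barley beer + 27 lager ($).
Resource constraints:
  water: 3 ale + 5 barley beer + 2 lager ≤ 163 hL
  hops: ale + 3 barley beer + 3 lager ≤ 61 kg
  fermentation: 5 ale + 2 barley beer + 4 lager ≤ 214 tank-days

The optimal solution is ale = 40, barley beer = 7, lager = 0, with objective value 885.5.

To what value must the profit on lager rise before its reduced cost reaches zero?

At the optimum: water uses 155 of 163 (slack = 8); hops uses 61 of 61 (binding); fermentation uses 214 of 214 (binding).
Slack constraints have shadow price 0 (complementary slackness).
From A_Bᵀ y = c: 1·y_hops + 5·y_fermentation = 17.5; 3·y_hops + 2·y_fermentation = 26.5.
Solving: y_hops = 7.5, y_fermentation = 2.
lager enters the basis when its profit ≥ yᵀa₃ = 7.5·3 + 2·4 = 30.5.

30.5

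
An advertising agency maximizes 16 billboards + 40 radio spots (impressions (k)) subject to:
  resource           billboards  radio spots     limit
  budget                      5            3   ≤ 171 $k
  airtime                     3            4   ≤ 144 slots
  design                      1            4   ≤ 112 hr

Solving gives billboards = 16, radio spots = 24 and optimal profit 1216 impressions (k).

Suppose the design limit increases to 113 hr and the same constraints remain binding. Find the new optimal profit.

1223

Check each constraint at x*: budget 152/171 (slack 19); airtime 144/144 (tight); design 112/112 (tight).
Since budget is not tight, its dual is 0.
Dual feasibility on the basic columns requires 3·y_airtime + 1·y_design = 16, 4·y_airtime + 4·y_design = 40.
→ y_airtime = 3 and y_design = 7.
Δz = y_design·Δb = 7 × (1) = 7, so new z* = 1216 + 7 = 1223.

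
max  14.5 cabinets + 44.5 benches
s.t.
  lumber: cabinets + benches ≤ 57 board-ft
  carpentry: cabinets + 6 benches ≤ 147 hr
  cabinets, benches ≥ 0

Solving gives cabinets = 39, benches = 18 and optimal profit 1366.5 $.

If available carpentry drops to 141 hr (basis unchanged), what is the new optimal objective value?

1330.5

At the optimum: lumber uses 57 of 57 (binding); carpentry uses 147 of 147 (binding).
Dual feasibility on the basic columns requires 1·y_lumber + 1·y_carpentry = 14.5, 1·y_lumber + 6·y_carpentry = 44.5.
This yields shadow prices y_lumber = 8.5, y_carpentry = 6.
Δz = y_carpentry·Δb = 6 × (-6) = -36, so new z* = 1366.5 − 36 = 1330.5.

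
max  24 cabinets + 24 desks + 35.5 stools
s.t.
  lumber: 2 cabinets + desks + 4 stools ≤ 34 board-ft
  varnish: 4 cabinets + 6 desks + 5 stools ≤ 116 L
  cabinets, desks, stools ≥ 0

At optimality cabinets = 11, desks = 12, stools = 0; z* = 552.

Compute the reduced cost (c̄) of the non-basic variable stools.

Both lumber and varnish are binding at x*.
The binding rows give the dual system: 2·y_lumber + 4·y_varnish = 24 and 1·y_lumber + 6·y_varnish = 24.
→ y_lumber = 6 and y_varnish = 3.
Reduced cost of stools: c₃ − yᵀa₃ = 35.5 − (6·4 + 3·5) = 35.5 − 39 = -3.5.

-3.5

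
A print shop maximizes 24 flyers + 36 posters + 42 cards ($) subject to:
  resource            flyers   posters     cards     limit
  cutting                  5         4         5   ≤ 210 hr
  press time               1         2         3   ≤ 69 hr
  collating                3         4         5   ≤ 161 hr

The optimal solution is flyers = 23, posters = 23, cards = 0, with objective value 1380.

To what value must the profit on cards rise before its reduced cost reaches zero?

At the optimum: cutting uses 207 of 210 (slack = 3); press time uses 69 of 69 (binding); collating uses 161 of 161 (binding).
Since cutting is not tight, its dual is 0.
The binding rows give the dual system: 1·y_press time + 3·y_collating = 24 and 2·y_press time + 4·y_collating = 36.
This yields shadow prices y_press time = 6, y_collating = 6.
cards enters the basis when its profit ≥ yᵀa₃ = 6·3 + 6·5 = 48.

48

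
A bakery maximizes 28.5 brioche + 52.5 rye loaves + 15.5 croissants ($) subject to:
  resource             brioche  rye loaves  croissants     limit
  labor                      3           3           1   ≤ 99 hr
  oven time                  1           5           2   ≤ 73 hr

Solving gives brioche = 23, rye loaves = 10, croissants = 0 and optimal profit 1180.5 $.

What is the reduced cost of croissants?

-4

At the optimum: labor uses 99 of 99 (binding); oven time uses 73 of 73 (binding).
Dual feasibility on the basic columns requires 3·y_labor + 1·y_oven time = 28.5, 3·y_labor + 5·y_oven time = 52.5.
→ y_labor = 7.5 and y_oven time = 6.
Reduced cost of croissants: c₃ − yᵀa₃ = 15.5 − (7.5·1 + 6·2) = 15.5 − 19.5 = -4.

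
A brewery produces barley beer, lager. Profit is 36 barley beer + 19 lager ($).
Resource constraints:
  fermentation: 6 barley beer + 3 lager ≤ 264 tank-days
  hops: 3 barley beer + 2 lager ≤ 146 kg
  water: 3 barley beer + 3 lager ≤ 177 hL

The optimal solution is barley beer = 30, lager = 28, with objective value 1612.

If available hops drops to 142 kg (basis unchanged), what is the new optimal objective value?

1604

Binding: fermentation and hops. Non-binding: water (3 unused).
Since water is not tight, its dual is 0.
Dual feasibility on the basic columns requires 6·y_fermentation + 3·y_hops = 36, 3·y_fermentation + 2·y_hops = 19.
Solving: y_fermentation = 5, y_hops = 2.
Δz = y_hops·Δb = 2 × (-4) = -8, so new z* = 1612 − 8 = 1604.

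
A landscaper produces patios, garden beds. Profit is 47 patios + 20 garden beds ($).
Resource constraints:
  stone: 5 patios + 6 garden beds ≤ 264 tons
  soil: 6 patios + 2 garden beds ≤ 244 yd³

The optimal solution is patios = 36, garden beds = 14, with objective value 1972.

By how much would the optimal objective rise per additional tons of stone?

1

Both stone and soil are binding at x*.
Dual feasibility on the basic columns requires 5·y_stone + 6·y_soil = 47, 6·y_stone + 2·y_soil = 20.
Solving: y_stone = 1, y_soil = 7.
Shadow price of stone = 1.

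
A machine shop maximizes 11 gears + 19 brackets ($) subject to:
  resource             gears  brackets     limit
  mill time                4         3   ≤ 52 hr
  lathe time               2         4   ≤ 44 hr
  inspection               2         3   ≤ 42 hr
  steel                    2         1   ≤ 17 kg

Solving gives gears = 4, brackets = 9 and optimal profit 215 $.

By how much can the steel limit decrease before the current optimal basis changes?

6

Binding constraints: lathe time, steel. The basis is B = [[2,4],[2,1]] with det -6.
Per unit decrease in steel, x* moves by d = (-0.6667, 0.3333).
The basis stays optimal until gears reaches 0; allowable decrease = 6 kg.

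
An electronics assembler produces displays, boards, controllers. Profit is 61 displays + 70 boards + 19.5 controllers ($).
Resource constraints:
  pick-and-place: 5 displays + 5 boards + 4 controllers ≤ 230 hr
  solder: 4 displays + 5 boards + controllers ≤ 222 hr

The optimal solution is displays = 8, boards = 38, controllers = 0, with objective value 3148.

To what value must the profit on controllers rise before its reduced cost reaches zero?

At the optimum: pick-and-place uses 230 of 230 (binding); solder uses 222 of 222 (binding).
From A_Bᵀ y = c: 5·y_pick-and-place + 4·y_solder = 61; 5·y_pick-and-place + 5·y_solder = 70.
→ y_pick-and-place = 5 and y_solder = 9.
controllers enters the basis when its profit ≥ yᵀa₃ = 5·4 + 9·1 = 29.

29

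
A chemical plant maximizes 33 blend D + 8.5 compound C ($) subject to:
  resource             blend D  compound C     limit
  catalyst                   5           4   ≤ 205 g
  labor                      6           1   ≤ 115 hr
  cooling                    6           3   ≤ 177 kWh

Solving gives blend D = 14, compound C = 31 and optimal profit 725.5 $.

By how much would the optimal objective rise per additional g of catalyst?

0

Check each constraint at x*: catalyst 194/205 (slack 11); labor 115/115 (tight); cooling 177/177 (tight).
By complementary slackness, y = 0 for the non-binding constraint.
The binding rows give the dual system: 6·y_labor + 6·y_cooling = 33 and 1·y_labor + 3·y_cooling = 8.5.
→ y_labor = 4 and y_cooling = 1.5.
Shadow price of catalyst = 0.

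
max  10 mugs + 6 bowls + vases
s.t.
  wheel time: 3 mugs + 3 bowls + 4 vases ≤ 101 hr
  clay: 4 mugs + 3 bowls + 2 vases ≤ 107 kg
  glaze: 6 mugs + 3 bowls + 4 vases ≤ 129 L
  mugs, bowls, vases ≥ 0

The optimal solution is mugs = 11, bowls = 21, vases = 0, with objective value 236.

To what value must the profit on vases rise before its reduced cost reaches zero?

Check each constraint at x*: wheel time 96/101 (slack 5); clay 107/107 (tight); glaze 129/129 (tight).
Slack constraints have shadow price 0 (complementary slackness).
From A_Bᵀ y = c: 4·y_clay + 6·y_glaze = 10; 3·y_clay + 3·y_glaze = 6.
→ y_clay = 1 and y_glaze = 1.
vases enters the basis when its profit ≥ yᵀa₃ = 1·2 + 1·4 = 6.

6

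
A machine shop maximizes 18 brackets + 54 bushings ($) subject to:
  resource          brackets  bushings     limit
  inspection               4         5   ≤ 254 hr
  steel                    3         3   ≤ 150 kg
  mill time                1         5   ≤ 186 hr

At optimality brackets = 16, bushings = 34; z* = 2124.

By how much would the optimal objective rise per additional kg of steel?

3

Check each constraint at x*: inspection 234/254 (slack 20); steel 150/150 (tight); mill time 186/186 (tight).
Slack constraints have shadow price 0 (complementary slackness).
The binding rows give the dual system: 3·y_steel + 1·y_mill time = 18 and 3·y_steel + 5·y_mill time = 54.
→ y_steel = 3 and y_mill time = 9.
Shadow price of steel = 3.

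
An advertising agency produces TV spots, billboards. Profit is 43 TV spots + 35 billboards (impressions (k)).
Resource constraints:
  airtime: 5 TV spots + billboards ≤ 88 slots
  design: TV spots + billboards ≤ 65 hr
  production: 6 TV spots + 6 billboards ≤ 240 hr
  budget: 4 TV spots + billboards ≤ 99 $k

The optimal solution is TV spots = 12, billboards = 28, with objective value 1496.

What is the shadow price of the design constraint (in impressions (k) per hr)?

0

Binding: airtime and production. Non-binding: design (25 unused), budget (23 unused).
Slack constraints have shadow price 0 (complementary slackness).
The binding rows give the dual system: 5·y_airtime + 6·y_production = 43 and 1·y_airtime + 6·y_production = 35.
→ y_airtime = 2 and y_production = 5.5.
Shadow price of design = 0.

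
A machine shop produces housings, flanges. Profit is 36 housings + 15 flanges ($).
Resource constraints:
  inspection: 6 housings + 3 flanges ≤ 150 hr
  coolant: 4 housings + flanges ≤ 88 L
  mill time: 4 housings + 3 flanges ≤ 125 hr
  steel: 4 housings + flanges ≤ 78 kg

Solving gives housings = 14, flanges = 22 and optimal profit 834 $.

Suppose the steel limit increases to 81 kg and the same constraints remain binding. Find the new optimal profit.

At the optimum: inspection uses 150 of 150 (binding); coolant uses 78 of 88 (slack = 10); mill time uses 122 of 125 (slack = 3); steel uses 78 of 78 (binding).
Slack constraints have shadow price 0 (complementary slackness).
From A_Bᵀ y = c: 6·y_inspection + 4·y_steel = 36; 3·y_inspection + 1·y_steel = 15.
Solving: y_inspection = 4, y_steel = 3.
Δz = y_steel·Δb = 3 × (3) = 9, so new z* = 834 + 9 = 843.

843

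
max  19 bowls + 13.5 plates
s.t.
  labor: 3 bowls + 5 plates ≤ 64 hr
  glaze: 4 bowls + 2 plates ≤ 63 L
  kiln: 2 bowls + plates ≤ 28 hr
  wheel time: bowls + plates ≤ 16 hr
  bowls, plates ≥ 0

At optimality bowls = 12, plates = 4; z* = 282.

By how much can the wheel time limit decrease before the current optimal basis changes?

Binding constraints: kiln, wheel time. The basis is B = [[2,1],[1,1]] with det 1.
Per unit decrease in wheel time, x* moves by d = (1, -2).
The basis stays optimal until plates reaches 0; allowable decrease = 2 hr.

2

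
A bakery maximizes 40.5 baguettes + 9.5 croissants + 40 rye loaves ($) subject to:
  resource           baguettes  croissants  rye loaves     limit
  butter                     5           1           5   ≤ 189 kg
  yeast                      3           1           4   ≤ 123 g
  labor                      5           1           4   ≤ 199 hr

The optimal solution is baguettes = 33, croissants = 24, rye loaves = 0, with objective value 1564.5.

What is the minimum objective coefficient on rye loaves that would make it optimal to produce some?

44

Binding: butter and yeast. Non-binding: labor (10 unused).
Slack constraints have shadow price 0 (complementary slackness).
Dual feasibility on the basic columns requires 5·y_butter + 3·y_yeast = 40.5, 1·y_butter + 1·y_yeast = 9.5.
This yields shadow prices y_butter = 6, y_yeast = 3.5.
rye loaves enters the basis when its profit ≥ yᵀa₃ = 6·5 + 3.5·4 = 44.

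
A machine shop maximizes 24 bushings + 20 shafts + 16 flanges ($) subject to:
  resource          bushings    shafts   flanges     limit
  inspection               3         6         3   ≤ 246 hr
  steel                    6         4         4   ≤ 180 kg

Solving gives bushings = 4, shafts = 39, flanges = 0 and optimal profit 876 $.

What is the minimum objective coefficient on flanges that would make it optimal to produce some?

17

Both inspection and steel are binding at x*.
From A_Bᵀ y = c: 3·y_inspection + 6·y_steel = 24; 6·y_inspection + 4·y_steel = 20.
This yields shadow prices y_inspection = 1, y_steel = 3.5.
flanges enters the basis when its profit ≥ yᵀa₃ = 1·3 + 3.5·4 = 17.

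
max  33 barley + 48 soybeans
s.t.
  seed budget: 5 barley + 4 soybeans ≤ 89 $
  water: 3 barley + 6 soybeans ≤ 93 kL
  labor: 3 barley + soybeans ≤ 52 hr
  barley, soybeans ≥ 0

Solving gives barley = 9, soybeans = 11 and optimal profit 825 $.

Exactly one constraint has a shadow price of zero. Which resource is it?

labor

seed budget: 89/89 (binding)
water: 93/93 (binding)
labor: 38/52 (slack 14)
By complementary slackness, a constraint with positive slack has shadow price 0 → labor.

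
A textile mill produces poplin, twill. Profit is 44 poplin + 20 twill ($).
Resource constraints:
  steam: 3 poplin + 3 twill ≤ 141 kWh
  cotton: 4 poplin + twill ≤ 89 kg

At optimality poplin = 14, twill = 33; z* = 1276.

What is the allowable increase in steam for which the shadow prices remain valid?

126

Binding constraints: steam, cotton. The basis is B = [[3,3],[4,1]] with det -9.
Per unit increase in steam, x* moves by d = (-0.1111, 0.4444).
The basis stays optimal until poplin reaches 0; allowable increase = 126 kWh.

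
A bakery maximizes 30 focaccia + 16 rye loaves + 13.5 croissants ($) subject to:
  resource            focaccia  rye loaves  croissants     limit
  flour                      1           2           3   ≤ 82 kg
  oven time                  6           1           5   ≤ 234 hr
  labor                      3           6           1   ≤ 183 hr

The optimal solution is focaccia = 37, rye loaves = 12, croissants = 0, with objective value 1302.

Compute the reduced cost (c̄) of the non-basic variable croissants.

Check each constraint at x*: flour 61/82 (slack 21); oven time 234/234 (tight); labor 183/183 (tight).
Slack constraints have shadow price 0 (complementary slackness).
From A_Bᵀ y = c: 6·y_oven time + 3·y_labor = 30; 1·y_oven time + 6·y_labor = 16.
This yields shadow prices y_oven time = 4, y_labor = 2.
Reduced cost of croissants: c₃ − yᵀa₃ = 13.5 − (4·5 + 2·1) = 13.5 − 22 = -8.5.

-8.5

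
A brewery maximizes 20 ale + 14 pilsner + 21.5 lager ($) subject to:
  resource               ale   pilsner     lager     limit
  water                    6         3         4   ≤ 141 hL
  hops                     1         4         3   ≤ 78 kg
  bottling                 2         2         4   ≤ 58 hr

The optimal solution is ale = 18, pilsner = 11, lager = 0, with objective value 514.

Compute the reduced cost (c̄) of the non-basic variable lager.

Binding: water and bottling. Non-binding: hops (16 unused).
Since hops is not tight, its dual is 0.
The binding rows give the dual system: 6·y_water + 2·y_bottling = 20 and 3·y_water + 2·y_bottling = 14.
This yields shadow prices y_water = 2, y_bottling = 4.
Reduced cost of lager: c₃ − yᵀa₃ = 21.5 − (2·4 + 4·4) = 21.5 − 24 = -2.5.

-2.5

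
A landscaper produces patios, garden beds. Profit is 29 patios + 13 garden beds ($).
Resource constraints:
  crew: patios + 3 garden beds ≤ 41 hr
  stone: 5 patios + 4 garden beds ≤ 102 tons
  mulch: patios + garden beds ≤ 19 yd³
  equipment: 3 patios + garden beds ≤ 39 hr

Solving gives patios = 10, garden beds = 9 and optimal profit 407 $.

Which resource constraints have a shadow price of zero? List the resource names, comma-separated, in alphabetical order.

crew, stone

crew: 37/41 (slack 4)
stone: 86/102 (slack 16)
mulch: 19/19 (binding)
equipment: 39/39 (binding)
By complementary slackness, a constraint with positive slack has shadow price 0 → crew, stone.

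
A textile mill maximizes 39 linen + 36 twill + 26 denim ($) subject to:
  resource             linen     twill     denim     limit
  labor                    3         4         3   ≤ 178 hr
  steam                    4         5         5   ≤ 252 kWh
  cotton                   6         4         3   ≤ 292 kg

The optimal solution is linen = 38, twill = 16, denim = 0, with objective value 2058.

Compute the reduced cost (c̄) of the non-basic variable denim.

-1

Binding: labor and cotton. Non-binding: steam (20 unused).
Since steam is not tight, its dual is 0.
The binding rows give the dual system: 3·y_labor + 6·y_cotton = 39 and 4·y_labor + 4·y_cotton = 36.
This yields shadow prices y_labor = 5, y_cotton = 4.
Reduced cost of denim: c₃ − yᵀa₃ = 26 − (5·3 + 4·3) = 26 − 27 = -1.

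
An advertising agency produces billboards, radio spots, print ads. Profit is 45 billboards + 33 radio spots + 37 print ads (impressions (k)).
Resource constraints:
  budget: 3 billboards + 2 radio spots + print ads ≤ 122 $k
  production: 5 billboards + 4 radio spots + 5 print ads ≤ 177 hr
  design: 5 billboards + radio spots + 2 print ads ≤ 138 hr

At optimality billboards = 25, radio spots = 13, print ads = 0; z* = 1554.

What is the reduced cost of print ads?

-5

Check each constraint at x*: budget 101/122 (slack 21); production 177/177 (tight); design 138/138 (tight).
Since budget is not tight, its dual is 0.
The binding rows give the dual system: 5·y_production + 5·y_design = 45 and 4·y_production + 1·y_design = 33.
This yields shadow prices y_production = 8, y_design = 1.
Reduced cost of print ads: c₃ − yᵀa₃ = 37 − (8·5 + 1·2) = 37 − 42 = -5.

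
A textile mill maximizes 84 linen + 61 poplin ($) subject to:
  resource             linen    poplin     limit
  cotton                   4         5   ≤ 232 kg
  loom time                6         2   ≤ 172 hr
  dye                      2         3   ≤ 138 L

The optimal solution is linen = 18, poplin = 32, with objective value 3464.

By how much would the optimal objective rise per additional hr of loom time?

Check each constraint at x*: cotton 232/232 (tight); loom time 172/172 (tight); dye 132/138 (slack 6).
Slack constraints have shadow price 0 (complementary slackness).
The binding rows give the dual system: 4·y_cotton + 6·y_loom time = 84 and 5·y_cotton + 2·y_loom time = 61.
Solving: y_cotton = 9, y_loom time = 8.
Shadow price of loom time = 8.

8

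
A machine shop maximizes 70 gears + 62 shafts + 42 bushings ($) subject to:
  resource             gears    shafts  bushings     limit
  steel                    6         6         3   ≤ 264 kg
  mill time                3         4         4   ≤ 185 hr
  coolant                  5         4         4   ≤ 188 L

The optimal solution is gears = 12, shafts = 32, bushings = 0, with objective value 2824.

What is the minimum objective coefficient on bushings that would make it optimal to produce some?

At the optimum: steel uses 264 of 264 (binding); mill time uses 164 of 185 (slack = 21); coolant uses 188 of 188 (binding).
By complementary slackness, y = 0 for the non-binding constraint.
The binding rows give the dual system: 6·y_steel + 5·y_coolant = 70 and 6·y_steel + 4·y_coolant = 62.
Solving: y_steel = 5, y_coolant = 8.
bushings enters the basis when its profit ≥ yᵀa₃ = 5·3 + 8·4 = 47.

47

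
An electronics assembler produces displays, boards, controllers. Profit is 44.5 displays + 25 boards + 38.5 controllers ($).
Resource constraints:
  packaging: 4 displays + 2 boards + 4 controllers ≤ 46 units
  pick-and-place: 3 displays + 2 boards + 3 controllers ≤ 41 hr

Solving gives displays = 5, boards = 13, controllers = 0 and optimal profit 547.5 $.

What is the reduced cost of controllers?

-6

At the optimum: packaging uses 46 of 46 (binding); pick-and-place uses 41 of 41 (binding).
The binding rows give the dual system: 4·y_packaging + 3·y_pick-and-place = 44.5 and 2·y_packaging + 2·y_pick-and-place = 25.
This yields shadow prices y_packaging = 7, y_pick-and-place = 5.5.
Reduced cost of controllers: c₃ − yᵀa₃ = 38.5 − (7·4 + 5.5·3) = 38.5 − 44.5 = -6.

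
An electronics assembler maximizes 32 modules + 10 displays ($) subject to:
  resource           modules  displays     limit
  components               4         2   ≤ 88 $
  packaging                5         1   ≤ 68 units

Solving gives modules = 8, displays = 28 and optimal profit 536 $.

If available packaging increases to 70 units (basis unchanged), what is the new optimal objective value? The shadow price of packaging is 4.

Δb = 2, so new z* = 536 + (4)·(2) = 536 + 8 = 544.

544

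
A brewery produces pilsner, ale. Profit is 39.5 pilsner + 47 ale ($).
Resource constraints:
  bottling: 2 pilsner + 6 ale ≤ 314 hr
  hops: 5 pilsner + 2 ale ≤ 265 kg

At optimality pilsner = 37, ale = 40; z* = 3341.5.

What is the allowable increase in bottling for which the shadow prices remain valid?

Binding constraints: bottling, hops. The basis is B = [[2,6],[5,2]] with det -26.
Per unit increase in bottling, x* moves by d = (-0.0769, 0.1923).
The basis stays optimal until pilsner reaches 0; allowable increase = 481 hr.

481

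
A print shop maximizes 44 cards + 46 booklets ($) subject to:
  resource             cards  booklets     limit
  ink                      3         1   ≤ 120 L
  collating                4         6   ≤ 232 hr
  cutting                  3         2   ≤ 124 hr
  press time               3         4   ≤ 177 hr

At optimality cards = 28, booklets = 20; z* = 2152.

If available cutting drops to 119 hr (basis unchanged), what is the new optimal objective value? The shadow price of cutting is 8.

2112

Δb = -5, so new z* = 2152 + (8)·(-5) = 2152 − 40 = 2112.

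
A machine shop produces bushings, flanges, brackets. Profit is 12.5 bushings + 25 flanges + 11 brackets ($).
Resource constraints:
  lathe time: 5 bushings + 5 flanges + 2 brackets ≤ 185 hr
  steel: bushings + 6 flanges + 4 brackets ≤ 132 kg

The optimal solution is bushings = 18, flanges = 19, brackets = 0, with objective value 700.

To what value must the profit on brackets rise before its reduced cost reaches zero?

14

Check each constraint at x*: lathe time 185/185 (tight); steel 132/132 (tight).
The binding rows give the dual system: 5·y_lathe time + 1·y_steel = 12.5 and 5·y_lathe time + 6·y_steel = 25.
→ y_lathe time = 2 and y_steel = 2.5.
brackets enters the basis when its profit ≥ yᵀa₃ = 2·2 + 2.5·4 = 14.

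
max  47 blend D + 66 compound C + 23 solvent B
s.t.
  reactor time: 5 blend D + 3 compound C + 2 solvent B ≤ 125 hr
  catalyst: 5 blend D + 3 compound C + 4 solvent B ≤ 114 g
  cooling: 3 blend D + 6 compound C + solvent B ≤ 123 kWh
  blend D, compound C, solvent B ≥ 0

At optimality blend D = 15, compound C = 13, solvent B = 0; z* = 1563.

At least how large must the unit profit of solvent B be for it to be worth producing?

At the optimum: reactor time uses 114 of 125 (slack = 11); catalyst uses 114 of 114 (binding); cooling uses 123 of 123 (binding).
Since reactor time is not tight, its dual is 0.
The binding rows give the dual system: 5·y_catalyst + 3·y_cooling = 47 and 3·y_catalyst + 6·y_cooling = 66.
→ y_catalyst = 4 and y_cooling = 9.
solvent B enters the basis when its profit ≥ yᵀa₃ = 4·4 + 9·1 = 25.

25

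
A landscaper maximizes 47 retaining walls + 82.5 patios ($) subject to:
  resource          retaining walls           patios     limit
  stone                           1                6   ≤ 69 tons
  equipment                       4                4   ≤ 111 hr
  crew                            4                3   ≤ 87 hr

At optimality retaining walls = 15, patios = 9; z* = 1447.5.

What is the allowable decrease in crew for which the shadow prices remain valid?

52.5

Binding constraints: stone, crew. The basis is B = [[1,6],[4,3]] with det -21.
Per unit decrease in crew, x* moves by d = (-0.2857, 0.0476).
The basis stays optimal until retaining walls reaches 0; allowable decrease = 52.5 hr.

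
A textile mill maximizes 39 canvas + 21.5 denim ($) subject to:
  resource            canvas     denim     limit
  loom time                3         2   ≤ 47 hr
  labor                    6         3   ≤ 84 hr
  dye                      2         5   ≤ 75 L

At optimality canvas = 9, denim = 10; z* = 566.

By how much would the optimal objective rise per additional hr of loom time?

At the optimum: loom time uses 47 of 47 (binding); labor uses 84 of 84 (binding); dye uses 68 of 75 (slack = 7).
By complementary slackness, y = 0 for the non-binding constraint.
Dual feasibility on the basic columns requires 3·y_loom time + 6·y_labor = 39, 2·y_loom time + 3·y_labor = 21.5.
→ y_loom time = 4 and y_labor = 4.5.
Shadow price of loom time = 4.

4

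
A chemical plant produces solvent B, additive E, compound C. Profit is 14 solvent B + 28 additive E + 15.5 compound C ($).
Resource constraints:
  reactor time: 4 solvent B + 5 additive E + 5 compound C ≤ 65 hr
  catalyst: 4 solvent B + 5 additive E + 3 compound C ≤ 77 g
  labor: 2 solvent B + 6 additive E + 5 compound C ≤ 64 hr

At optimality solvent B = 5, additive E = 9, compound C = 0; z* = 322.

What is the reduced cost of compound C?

Binding: reactor time and labor. Non-binding: catalyst (12 unused).
Since catalyst is not tight, its dual is 0.
The binding rows give the dual system: 4·y_reactor time + 2·y_labor = 14 and 5·y_reactor time + 6·y_labor = 28.
This yields shadow prices y_reactor time = 2, y_labor = 3.
Reduced cost of compound C: c₃ − yᵀa₃ = 15.5 − (2·5 + 3·5) = 15.5 − 25 = -9.5.

-9.5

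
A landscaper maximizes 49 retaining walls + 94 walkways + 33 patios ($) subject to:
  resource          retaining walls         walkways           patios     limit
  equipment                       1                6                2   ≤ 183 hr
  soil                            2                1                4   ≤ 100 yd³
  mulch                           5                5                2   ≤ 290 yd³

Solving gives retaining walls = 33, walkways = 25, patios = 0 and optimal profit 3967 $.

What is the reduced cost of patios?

At the optimum: equipment uses 183 of 183 (binding); soil uses 91 of 100 (slack = 9); mulch uses 290 of 290 (binding).
Since soil is not tight, its dual is 0.
The binding rows give the dual system: 1·y_equipment + 5·y_mulch = 49 and 6·y_equipment + 5·y_mulch = 94.
Solving: y_equipment = 9, y_mulch = 8.
Reduced cost of patios: c₃ − yᵀa₃ = 33 − (9·2 + 8·2) = 33 − 34 = -1.

-1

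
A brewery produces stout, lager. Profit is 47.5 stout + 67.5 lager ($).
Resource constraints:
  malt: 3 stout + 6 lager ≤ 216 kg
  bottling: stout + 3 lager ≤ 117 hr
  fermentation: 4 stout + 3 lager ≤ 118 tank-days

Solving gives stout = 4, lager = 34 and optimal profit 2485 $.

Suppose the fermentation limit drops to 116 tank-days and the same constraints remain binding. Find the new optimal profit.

2474

Binding: malt and fermentation. Non-binding: bottling (11 unused).
Slack constraints have shadow price 0 (complementary slackness).
The binding rows give the dual system: 3·y_malt + 4·y_fermentation = 47.5 and 6·y_malt + 3·y_fermentation = 67.5.
→ y_malt = 8.5 and y_fermentation = 5.5.
Δz = y_fermentation·Δb = 5.5 × (-2) = -11, so new z* = 2485 − 11 = 2474.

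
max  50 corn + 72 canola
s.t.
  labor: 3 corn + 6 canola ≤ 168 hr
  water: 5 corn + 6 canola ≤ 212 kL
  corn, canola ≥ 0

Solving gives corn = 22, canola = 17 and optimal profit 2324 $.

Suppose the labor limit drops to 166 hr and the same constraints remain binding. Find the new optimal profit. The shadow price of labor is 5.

2314

Δb = -2, so new z* = 2324 + (5)·(-2) = 2324 − 10 = 2314.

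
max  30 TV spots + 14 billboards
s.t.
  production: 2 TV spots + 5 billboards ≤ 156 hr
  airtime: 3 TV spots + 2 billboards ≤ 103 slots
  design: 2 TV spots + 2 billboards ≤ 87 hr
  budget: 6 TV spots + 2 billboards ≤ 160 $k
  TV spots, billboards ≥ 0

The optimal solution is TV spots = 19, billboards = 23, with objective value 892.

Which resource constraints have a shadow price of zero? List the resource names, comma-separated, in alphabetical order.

design, production

production: 153/156 (slack 3)
airtime: 103/103 (binding)
design: 84/87 (slack 3)
budget: 160/160 (binding)
By complementary slackness, a constraint with positive slack has shadow price 0 → design, production.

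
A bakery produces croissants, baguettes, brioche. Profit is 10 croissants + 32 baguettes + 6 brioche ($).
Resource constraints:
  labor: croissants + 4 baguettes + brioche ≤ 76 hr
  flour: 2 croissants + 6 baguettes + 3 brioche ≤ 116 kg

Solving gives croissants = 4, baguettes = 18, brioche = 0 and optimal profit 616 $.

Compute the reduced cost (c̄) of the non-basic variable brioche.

-8

Both labor and flour are binding at x*.
The binding rows give the dual system: 1·y_labor + 2·y_flour = 10 and 4·y_labor + 6·y_flour = 32.
Solving: y_labor = 2, y_flour = 4.
Reduced cost of brioche: c₃ − yᵀa₃ = 6 − (2·1 + 4·3) = 6 − 14 = -8.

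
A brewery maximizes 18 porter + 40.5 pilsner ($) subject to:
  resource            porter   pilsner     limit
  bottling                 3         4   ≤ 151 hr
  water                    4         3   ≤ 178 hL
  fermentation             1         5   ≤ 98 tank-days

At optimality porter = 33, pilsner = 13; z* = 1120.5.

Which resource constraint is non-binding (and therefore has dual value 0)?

water

bottling: 151/151 (binding)
water: 171/178 (slack 7)
fermentation: 98/98 (binding)
By complementary slackness, a constraint with positive slack has shadow price 0 → water.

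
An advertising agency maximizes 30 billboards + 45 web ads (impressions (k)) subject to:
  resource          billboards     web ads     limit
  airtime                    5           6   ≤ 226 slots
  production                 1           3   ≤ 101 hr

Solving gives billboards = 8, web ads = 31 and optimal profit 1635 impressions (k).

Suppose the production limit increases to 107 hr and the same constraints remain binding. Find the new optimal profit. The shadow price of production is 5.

Δb = 6, so new z* = 1635 + (5)·(6) = 1635 + 30 = 1665.

1665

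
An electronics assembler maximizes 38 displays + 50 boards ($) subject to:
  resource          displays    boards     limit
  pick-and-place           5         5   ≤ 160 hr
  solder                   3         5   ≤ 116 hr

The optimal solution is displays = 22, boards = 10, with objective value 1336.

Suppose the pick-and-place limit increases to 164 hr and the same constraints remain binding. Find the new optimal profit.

1352

Both pick-and-place and solder are binding at x*.
Dual feasibility on the basic columns requires 5·y_pick-and-place + 3·y_solder = 38, 5·y_pick-and-place + 5·y_solder = 50.
This yields shadow prices y_pick-and-place = 4, y_solder = 6.
Δz = y_pick-and-place·Δb = 4 × (4) = 16, so new z* = 1336 + 16 = 1352.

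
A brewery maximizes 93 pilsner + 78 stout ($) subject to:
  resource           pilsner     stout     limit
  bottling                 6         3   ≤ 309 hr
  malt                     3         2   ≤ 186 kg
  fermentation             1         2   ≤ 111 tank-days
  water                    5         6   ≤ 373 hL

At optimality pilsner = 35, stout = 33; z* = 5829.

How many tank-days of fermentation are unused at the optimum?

fermentation used = 1·35 + 2·33 = 101; slack = 111 − 101 = 10.

10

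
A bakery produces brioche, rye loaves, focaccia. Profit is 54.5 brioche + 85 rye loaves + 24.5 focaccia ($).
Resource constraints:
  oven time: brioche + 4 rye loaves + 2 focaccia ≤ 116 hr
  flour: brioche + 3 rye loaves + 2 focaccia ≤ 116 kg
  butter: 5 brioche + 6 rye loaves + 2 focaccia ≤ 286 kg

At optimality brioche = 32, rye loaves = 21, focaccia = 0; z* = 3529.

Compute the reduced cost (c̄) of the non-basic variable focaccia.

Binding: oven time and butter. Non-binding: flour (21 unused).
Slack constraints have shadow price 0 (complementary slackness).
The binding rows give the dual system: 1·y_oven time + 5·y_butter = 54.5 and 4·y_oven time + 6·y_butter = 85.
→ y_oven time = 7 and y_butter = 9.5.
Reduced cost of focaccia: c₃ − yᵀa₃ = 24.5 − (7·2 + 9.5·2) = 24.5 − 33 = -8.5.

-8.5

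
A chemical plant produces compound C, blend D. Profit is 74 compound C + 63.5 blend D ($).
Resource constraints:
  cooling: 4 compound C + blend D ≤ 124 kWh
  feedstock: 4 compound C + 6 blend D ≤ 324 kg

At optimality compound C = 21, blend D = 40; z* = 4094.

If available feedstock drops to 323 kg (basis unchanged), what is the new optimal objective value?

4085

At the optimum: cooling uses 124 of 124 (binding); feedstock uses 324 of 324 (binding).
From A_Bᵀ y = c: 4·y_cooling + 4·y_feedstock = 74; 1·y_cooling + 6·y_feedstock = 63.5.
Solving: y_cooling = 9.5, y_feedstock = 9.
Δz = y_feedstock·Δb = 9 × (-1) = -9, so new z* = 4094 − 9 = 4085.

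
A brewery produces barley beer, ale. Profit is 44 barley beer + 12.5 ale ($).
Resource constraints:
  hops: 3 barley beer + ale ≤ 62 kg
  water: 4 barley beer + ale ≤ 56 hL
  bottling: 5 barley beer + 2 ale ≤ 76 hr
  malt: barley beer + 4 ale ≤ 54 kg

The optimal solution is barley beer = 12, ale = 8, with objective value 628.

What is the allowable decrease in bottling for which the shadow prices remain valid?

6

Binding constraints: water, bottling. The basis is B = [[4,1],[5,2]] with det 3.
Per unit decrease in bottling, x* moves by d = (0.3333, -1.3333).
The basis stays optimal until ale reaches 0; allowable decrease = 6 hr.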